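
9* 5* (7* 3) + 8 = 953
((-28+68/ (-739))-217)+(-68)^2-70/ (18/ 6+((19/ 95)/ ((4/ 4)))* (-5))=3210148/ 739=4343.91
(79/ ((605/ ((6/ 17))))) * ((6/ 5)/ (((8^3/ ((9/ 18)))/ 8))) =711/ 1645600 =0.00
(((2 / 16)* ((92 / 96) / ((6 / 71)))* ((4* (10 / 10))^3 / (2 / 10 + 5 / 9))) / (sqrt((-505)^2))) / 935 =1633 / 6421580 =0.00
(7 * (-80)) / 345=-112 / 69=-1.62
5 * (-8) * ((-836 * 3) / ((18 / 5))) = 83600 / 3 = 27866.67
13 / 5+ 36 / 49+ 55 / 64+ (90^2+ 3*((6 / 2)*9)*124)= 284563683 / 15680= 18148.19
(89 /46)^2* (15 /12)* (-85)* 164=-138023425 /2116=-65228.46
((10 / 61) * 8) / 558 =40 / 17019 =0.00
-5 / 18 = -0.28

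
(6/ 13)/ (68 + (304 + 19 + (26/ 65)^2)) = 150/ 127127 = 0.00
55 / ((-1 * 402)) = -55 / 402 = -0.14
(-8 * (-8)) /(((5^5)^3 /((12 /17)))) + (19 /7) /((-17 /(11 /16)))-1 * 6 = -355010986242109 /58105468750000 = -6.11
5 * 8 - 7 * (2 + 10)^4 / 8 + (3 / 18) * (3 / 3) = -108623 / 6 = -18103.83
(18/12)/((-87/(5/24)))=-5/1392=-0.00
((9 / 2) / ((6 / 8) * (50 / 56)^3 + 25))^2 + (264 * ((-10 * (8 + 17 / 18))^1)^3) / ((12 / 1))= -57691335605666703225166 / 3664610322800625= -15742829.53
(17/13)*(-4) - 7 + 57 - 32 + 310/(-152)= 10601/988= 10.73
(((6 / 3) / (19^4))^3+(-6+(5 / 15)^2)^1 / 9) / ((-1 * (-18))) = -117305690710505885 / 3227013151998462738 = -0.04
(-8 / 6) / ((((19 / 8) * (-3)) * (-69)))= -32 / 11799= -0.00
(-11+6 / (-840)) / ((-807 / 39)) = 20033 / 37660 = 0.53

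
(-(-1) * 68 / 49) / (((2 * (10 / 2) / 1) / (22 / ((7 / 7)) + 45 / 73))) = 56134 / 17885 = 3.14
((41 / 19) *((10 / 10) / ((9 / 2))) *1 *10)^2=672400 / 29241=23.00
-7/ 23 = -0.30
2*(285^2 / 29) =162450 / 29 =5601.72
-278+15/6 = -551/2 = -275.50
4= 4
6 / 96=1 / 16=0.06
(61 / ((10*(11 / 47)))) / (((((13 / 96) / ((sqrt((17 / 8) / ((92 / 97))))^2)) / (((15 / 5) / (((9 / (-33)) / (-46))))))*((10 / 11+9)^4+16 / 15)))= 622962061227 / 27528886723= 22.63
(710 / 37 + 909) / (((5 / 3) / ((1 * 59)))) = 6078711 / 185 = 32857.90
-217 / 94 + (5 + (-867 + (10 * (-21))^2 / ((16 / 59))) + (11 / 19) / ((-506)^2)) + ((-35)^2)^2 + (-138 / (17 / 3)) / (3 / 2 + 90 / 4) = 587406331095371 / 353352956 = 1662378.43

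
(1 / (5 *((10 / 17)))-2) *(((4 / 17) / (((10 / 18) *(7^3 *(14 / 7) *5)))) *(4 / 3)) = -996 / 3644375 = -0.00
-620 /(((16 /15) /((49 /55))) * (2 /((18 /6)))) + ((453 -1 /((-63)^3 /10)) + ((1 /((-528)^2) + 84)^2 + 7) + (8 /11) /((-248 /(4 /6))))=50123889498482376145 /7437620473823232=6739.24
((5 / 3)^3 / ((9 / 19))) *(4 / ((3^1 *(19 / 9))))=500 / 81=6.17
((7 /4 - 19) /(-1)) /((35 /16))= 276 /35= 7.89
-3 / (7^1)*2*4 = -24 / 7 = -3.43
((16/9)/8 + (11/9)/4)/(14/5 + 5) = 95/1404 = 0.07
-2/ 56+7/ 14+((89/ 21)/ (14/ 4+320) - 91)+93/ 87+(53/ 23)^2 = -70154975263/ 833752668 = -84.14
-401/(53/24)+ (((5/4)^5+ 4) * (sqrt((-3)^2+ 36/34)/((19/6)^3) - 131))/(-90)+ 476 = 496066681/1628160 - 64989 * sqrt(323)/149251840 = 304.67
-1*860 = -860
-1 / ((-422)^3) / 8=1 / 601211584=0.00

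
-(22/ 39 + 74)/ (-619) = 2908/ 24141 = 0.12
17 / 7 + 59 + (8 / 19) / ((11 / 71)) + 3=98235 / 1463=67.15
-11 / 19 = -0.58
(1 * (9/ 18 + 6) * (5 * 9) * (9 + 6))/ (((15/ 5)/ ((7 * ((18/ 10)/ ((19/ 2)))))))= 1939.74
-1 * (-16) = 16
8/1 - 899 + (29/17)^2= -256658/289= -888.09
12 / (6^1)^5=1 / 648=0.00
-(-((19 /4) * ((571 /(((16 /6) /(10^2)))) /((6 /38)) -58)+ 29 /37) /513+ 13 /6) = 1252.97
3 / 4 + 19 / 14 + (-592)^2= 9813051 / 28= 350466.11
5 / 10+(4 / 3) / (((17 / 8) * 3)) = 217 / 306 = 0.71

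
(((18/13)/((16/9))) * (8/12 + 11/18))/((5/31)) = 6417/1040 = 6.17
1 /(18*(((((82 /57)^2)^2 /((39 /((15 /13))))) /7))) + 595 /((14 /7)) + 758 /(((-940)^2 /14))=1501006456916379 /4993684839200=300.58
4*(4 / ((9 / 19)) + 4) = 448 / 9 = 49.78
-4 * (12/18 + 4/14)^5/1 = -12800000/4084101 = -3.13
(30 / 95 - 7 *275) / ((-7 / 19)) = 5224.14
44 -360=-316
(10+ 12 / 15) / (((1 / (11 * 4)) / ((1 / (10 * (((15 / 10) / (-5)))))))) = -792 / 5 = -158.40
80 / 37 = 2.16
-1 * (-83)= 83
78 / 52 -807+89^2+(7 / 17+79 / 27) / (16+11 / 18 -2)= 190886531 / 26826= 7115.73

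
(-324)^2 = 104976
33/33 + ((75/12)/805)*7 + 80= 7457/92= 81.05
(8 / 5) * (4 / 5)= 32 / 25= 1.28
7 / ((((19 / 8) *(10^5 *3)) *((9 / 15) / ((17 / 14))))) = 17 / 855000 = 0.00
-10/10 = -1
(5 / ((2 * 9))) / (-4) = -5 / 72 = -0.07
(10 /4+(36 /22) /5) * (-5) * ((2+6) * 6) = -7464 /11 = -678.55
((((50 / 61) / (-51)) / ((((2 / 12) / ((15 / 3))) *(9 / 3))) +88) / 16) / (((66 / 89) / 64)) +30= 51721594 / 102663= 503.80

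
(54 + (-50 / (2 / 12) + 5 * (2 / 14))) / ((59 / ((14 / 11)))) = -3434 / 649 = -5.29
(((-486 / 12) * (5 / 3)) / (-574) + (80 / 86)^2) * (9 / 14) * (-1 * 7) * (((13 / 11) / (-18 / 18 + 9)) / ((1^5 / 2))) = -244110555 / 186793376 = -1.31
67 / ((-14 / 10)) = -47.86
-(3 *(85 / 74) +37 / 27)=-9623 / 1998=-4.82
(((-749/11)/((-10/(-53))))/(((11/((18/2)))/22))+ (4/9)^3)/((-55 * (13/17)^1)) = 4427624449/28667925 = 154.45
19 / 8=2.38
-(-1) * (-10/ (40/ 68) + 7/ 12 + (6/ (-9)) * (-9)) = -125/ 12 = -10.42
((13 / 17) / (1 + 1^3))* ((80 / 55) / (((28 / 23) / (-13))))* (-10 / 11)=77740 / 14399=5.40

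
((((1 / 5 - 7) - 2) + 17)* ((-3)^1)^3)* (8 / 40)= -1107 / 25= -44.28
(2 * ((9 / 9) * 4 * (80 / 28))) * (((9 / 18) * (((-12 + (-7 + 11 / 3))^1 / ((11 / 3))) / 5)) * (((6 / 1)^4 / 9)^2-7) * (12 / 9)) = -61026176 / 231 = -264182.58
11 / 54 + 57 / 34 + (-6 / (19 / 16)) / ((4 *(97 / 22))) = 1348157 / 845937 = 1.59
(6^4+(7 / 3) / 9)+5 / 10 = 70025 / 54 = 1296.76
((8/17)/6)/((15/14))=56/765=0.07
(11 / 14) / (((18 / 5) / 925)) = 50875 / 252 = 201.88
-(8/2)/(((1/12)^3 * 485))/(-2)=3456/485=7.13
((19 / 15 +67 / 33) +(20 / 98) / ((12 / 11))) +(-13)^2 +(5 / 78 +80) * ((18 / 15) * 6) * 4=173656597 / 70070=2478.33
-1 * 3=-3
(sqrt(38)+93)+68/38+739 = sqrt(38)+15842/19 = 839.95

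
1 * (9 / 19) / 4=9 / 76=0.12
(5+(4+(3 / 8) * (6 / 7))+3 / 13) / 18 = 1159 / 2184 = 0.53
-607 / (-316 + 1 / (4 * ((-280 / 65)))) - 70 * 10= -698.08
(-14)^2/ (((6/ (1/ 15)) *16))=49/ 360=0.14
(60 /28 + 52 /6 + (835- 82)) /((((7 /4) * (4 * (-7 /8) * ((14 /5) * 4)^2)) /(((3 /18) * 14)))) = -50125 /21609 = -2.32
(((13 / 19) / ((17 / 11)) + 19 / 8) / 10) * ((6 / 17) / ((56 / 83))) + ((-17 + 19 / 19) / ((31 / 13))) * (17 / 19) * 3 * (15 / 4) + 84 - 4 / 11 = 68137870429 / 4194245440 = 16.25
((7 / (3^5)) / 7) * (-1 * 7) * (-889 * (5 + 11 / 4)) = 192913 / 972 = 198.47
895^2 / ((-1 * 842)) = -951.34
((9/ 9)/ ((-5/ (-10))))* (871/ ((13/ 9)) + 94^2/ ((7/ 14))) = 36550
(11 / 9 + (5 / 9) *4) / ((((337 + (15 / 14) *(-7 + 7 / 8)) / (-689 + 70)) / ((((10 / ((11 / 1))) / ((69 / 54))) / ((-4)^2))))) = -383780 / 1337611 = -0.29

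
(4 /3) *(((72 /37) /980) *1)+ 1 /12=9353 /108780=0.09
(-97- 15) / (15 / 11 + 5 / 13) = -8008 / 125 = -64.06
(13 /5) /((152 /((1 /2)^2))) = 13 /3040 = 0.00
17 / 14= 1.21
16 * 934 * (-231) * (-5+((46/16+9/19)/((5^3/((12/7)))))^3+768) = -1728981529470367980852/656427734375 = -2633925166.37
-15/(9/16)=-80/3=-26.67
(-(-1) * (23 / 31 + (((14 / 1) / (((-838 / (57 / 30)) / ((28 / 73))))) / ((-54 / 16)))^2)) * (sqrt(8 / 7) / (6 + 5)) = 784344313651742 * sqrt(14) / 40699935612549675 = 0.07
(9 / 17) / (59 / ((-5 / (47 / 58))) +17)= 870 / 12223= 0.07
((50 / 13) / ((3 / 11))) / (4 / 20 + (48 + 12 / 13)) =2750 / 9579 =0.29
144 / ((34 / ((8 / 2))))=288 / 17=16.94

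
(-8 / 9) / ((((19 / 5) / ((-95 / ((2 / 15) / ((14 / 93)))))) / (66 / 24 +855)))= 6004250 / 279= 21520.61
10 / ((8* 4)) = 5 / 16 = 0.31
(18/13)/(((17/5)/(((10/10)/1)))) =90/221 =0.41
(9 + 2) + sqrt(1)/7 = 78/7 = 11.14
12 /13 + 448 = 5836 /13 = 448.92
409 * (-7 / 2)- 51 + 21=-2923 / 2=-1461.50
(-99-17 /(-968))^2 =9180514225 /937024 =9797.52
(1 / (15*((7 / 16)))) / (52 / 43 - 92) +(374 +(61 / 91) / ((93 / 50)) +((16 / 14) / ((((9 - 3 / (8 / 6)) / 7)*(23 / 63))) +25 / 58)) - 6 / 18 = 377.70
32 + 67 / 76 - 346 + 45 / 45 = -23721 / 76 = -312.12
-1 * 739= -739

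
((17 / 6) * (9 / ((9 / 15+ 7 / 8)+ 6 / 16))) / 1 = 510 / 37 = 13.78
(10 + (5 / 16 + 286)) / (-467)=-4741 / 7472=-0.63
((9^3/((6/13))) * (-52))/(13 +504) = -82134/517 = -158.87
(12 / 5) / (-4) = -3 / 5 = -0.60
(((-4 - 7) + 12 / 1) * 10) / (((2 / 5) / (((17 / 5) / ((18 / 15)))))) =70.83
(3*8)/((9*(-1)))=-8/3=-2.67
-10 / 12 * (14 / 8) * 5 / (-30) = 35 / 144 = 0.24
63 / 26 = 2.42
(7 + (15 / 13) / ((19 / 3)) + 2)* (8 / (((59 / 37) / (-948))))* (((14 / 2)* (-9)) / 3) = 13364797824 / 14573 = 917093.11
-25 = -25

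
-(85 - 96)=11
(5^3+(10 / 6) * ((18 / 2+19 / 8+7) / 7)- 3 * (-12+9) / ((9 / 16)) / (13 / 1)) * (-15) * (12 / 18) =-67915 / 52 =-1306.06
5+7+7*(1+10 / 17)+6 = 495 / 17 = 29.12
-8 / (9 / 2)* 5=-8.89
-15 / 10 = -3 / 2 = -1.50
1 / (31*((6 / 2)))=1 / 93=0.01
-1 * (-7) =7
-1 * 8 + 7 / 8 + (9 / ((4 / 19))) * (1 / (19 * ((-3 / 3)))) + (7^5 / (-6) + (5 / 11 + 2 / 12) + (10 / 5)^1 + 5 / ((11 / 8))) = -246777 / 88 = -2804.28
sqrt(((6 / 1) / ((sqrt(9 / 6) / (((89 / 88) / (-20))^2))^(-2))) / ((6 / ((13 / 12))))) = 774400 * sqrt(26) / 7921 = 498.51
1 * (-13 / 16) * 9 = -117 / 16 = -7.31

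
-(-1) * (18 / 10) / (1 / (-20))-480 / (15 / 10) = -356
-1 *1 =-1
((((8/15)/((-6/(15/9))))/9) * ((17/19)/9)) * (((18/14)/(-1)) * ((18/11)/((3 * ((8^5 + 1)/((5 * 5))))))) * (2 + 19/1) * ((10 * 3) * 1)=0.00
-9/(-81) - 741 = -740.89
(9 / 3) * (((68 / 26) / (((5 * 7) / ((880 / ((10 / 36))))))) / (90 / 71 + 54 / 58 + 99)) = 4620396 / 658385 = 7.02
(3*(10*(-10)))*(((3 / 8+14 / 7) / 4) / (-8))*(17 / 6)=8075 / 128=63.09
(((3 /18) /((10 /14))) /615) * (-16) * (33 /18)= -308 /27675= -0.01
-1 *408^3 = -67917312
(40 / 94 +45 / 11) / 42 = 2335 / 21714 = 0.11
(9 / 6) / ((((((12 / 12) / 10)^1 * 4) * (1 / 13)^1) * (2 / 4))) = 195 / 2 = 97.50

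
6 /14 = 3 /7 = 0.43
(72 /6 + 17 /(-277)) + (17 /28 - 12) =4233 /7756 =0.55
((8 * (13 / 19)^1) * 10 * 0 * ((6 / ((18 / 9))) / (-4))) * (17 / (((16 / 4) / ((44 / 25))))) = 0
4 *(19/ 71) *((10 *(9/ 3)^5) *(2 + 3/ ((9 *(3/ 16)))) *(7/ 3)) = 1627920/ 71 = 22928.45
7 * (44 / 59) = 308 / 59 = 5.22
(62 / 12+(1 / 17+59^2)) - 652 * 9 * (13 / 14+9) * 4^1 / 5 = -153947183 / 3570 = -43122.46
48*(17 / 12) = 68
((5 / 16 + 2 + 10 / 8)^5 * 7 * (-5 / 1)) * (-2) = 21059221995 / 524288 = 40167.28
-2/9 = -0.22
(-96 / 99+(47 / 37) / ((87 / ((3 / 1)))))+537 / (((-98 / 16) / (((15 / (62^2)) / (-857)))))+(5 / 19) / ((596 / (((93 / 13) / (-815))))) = -31733708274351150241 / 34288206471022796292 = -0.93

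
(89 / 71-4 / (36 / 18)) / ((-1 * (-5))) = -53 / 355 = -0.15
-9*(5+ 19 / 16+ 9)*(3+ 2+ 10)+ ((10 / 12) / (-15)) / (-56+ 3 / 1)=-2050.31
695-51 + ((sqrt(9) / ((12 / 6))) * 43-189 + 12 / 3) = 523.50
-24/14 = -12/7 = -1.71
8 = 8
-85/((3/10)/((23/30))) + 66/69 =-44767/207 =-216.27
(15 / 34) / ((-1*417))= -5 / 4726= -0.00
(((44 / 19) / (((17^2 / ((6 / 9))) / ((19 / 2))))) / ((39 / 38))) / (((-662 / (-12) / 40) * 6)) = 66880 / 11192103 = 0.01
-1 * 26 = -26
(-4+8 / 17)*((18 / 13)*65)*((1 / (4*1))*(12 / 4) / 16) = -2025 / 136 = -14.89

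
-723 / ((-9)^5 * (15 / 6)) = 482 / 98415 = 0.00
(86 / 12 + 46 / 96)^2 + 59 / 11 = 1617515 / 25344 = 63.82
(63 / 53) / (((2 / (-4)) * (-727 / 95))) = 11970 / 38531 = 0.31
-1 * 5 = -5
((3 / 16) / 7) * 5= 15 / 112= 0.13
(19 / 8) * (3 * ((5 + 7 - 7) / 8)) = 285 / 64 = 4.45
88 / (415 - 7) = 11 / 51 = 0.22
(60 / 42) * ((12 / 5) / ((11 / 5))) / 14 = 60 / 539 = 0.11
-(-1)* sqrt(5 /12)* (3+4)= 7* sqrt(15) /6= 4.52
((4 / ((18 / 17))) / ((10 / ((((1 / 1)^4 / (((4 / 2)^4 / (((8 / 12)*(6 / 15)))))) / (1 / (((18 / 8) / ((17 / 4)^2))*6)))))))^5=32 / 13865791015625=0.00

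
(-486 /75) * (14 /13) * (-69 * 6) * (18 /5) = 16901136 /1625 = 10400.70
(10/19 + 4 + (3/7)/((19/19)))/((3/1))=659/399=1.65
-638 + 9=-629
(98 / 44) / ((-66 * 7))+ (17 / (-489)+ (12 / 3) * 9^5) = 236195.96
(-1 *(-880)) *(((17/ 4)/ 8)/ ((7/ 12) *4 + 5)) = 255/ 4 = 63.75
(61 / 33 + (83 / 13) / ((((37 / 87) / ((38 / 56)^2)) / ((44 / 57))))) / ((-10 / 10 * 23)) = -22351915 / 71555484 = -0.31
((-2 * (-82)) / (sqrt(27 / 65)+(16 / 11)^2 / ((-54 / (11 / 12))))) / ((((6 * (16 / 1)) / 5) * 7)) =2.01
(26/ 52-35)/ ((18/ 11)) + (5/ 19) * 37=-2587/ 228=-11.35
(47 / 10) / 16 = 47 / 160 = 0.29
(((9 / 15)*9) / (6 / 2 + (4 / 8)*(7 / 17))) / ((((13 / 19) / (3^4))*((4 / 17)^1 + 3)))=24017634 / 389675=61.64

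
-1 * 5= -5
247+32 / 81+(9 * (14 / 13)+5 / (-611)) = 12723106 / 49491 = 257.08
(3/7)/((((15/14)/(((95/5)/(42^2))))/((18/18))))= 19/4410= 0.00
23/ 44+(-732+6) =-31921/ 44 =-725.48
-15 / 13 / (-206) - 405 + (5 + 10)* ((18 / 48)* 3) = -4157535 / 10712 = -388.12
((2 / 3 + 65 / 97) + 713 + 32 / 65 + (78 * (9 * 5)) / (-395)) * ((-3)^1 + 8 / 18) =-24262240874 / 13448565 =-1804.08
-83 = -83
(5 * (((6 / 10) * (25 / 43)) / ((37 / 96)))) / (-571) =-7200 / 908461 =-0.01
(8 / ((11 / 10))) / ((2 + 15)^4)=0.00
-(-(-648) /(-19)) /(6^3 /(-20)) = -60 /19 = -3.16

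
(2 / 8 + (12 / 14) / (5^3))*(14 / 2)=899 / 500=1.80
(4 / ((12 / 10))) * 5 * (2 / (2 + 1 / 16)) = 1600 / 99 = 16.16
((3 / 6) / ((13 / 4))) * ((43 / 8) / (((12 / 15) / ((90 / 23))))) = 4.04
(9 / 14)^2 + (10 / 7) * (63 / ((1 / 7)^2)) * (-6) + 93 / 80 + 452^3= 361890282337 / 3920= 92318949.58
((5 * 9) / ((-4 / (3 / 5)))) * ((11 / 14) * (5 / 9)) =-165 / 56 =-2.95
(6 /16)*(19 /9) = 19 /24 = 0.79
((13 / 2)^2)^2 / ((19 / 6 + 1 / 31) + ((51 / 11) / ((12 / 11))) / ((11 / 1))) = 29217903 / 58684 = 497.89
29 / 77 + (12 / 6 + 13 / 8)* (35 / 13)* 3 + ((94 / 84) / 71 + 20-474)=-723779279 / 1705704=-424.33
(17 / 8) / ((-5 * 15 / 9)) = -51 / 200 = -0.26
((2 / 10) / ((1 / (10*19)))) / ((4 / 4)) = 38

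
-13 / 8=-1.62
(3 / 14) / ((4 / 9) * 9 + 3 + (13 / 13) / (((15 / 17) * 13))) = 585 / 19348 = 0.03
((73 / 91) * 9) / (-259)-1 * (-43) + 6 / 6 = 1036379 / 23569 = 43.97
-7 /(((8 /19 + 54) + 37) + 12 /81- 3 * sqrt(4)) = -513 /6271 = -0.08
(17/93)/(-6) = -17/558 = -0.03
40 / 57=0.70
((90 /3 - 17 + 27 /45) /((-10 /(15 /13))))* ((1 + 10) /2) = -561 /65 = -8.63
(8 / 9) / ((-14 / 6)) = -8 / 21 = -0.38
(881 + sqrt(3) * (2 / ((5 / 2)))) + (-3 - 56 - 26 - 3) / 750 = 4 * sqrt(3) / 5 + 330331 / 375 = 882.27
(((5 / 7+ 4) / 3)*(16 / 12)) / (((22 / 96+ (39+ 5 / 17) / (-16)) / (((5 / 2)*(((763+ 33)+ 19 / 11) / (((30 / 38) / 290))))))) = -8767512000 / 12719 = -689324.00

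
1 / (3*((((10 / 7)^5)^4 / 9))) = 0.00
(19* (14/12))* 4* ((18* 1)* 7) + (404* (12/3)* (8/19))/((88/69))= 2446452/209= 11705.51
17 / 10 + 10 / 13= 321 / 130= 2.47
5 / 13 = 0.38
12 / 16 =3 / 4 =0.75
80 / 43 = 1.86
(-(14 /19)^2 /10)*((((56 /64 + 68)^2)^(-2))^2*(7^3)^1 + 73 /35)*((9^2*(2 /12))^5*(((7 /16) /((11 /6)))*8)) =-1308192956439827859012773483494137 /13494993173601156508538548400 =-96939.13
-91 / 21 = -13 / 3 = -4.33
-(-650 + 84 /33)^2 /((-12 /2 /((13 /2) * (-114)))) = -6264276174 /121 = -51770877.47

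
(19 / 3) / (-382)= -19 / 1146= -0.02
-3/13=-0.23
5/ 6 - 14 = -79/ 6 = -13.17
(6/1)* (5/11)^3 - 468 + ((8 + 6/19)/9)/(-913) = -8830307612/18890883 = -467.44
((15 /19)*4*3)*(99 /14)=8910 /133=66.99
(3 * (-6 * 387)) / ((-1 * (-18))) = -387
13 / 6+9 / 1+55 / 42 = 262 / 21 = 12.48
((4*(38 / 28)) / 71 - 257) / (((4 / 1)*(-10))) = 127691 / 19880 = 6.42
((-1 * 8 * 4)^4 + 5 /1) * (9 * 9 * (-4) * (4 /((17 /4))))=-5435843904 /17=-319755523.76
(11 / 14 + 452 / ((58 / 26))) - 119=34269 / 406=84.41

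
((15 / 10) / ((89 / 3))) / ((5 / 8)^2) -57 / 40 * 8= -25077 / 2225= -11.27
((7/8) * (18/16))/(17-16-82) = -7/576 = -0.01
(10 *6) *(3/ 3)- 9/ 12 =59.25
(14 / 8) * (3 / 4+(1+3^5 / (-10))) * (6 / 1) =-9471 / 40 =-236.78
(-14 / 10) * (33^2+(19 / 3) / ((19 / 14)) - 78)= -21329 / 15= -1421.93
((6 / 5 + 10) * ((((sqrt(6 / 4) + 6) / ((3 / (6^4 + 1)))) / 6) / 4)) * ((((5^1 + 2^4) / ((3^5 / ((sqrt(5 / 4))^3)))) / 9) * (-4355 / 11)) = 276773315 * sqrt(5) * (-12 - sqrt(6)) / 1154736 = -7744.24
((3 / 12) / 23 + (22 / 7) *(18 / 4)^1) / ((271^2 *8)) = 9115 / 378368032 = 0.00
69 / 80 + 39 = 3189 / 80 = 39.86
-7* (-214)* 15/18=3745/3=1248.33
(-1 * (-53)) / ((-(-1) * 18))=53 / 18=2.94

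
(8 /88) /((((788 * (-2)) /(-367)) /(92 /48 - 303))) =-1325971 /208032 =-6.37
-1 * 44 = -44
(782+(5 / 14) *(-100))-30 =5014 / 7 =716.29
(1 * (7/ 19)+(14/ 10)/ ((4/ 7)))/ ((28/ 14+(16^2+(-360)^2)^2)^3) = 7/ 11908698279654980767529707665120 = 0.00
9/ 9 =1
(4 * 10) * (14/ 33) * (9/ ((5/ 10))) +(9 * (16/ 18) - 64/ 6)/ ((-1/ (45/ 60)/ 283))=9586/ 11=871.45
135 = 135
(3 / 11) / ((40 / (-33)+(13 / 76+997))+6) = 684 / 2512913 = 0.00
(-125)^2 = 15625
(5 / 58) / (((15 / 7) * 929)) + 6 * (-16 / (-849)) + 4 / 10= 117364901 / 228729090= 0.51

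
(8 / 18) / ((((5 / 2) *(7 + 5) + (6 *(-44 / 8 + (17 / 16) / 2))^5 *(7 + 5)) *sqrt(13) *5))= -1048576 *sqrt(13) / 43338010443478335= -0.00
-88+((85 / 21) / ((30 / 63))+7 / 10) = -78.80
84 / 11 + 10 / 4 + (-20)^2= 9023 / 22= 410.14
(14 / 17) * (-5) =-70 / 17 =-4.12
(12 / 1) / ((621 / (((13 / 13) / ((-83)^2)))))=4 / 1426023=0.00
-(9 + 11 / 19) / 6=-91 / 57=-1.60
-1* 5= -5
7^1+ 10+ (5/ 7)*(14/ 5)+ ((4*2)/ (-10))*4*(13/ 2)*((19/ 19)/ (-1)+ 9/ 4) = -7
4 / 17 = 0.24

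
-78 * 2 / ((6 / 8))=-208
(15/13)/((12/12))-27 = -25.85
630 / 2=315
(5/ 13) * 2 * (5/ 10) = 5/ 13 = 0.38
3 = 3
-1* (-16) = 16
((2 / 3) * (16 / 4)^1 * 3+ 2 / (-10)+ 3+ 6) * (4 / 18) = 56 / 15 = 3.73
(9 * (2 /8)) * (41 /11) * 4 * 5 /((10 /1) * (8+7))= 1.12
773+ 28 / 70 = 3867 / 5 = 773.40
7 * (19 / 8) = 133 / 8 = 16.62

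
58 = 58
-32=-32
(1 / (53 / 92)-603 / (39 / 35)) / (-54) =371659 / 37206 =9.99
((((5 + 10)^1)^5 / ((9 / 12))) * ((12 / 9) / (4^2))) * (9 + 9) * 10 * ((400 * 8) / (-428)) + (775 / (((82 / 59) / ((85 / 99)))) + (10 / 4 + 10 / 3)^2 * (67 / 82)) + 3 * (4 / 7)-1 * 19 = -2761731699870559 / 24321528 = -113550912.59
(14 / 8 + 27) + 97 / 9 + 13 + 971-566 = 16471 / 36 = 457.53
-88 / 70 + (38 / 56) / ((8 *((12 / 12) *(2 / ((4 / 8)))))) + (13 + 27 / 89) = 687361 / 56960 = 12.07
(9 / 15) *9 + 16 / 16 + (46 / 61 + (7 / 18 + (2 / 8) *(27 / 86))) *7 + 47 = 58498457 / 944280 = 61.95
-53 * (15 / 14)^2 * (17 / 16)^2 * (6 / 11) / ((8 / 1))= -4.68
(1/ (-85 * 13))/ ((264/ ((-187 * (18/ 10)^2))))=0.00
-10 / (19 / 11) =-110 / 19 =-5.79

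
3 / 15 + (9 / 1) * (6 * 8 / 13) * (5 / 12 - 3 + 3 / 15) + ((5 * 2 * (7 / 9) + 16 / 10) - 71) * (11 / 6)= -51833 / 270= -191.97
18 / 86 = 9 / 43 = 0.21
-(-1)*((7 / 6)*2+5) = 22 / 3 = 7.33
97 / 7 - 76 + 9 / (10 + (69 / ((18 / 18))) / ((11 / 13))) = -437352 / 7049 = -62.04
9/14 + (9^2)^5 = 48814981623/14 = 3486784401.64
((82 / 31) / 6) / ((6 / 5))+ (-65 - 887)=-531011 / 558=-951.63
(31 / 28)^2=961 / 784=1.23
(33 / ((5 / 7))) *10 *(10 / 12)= 385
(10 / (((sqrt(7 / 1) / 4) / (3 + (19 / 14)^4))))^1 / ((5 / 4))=77.31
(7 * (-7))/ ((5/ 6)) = -294/ 5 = -58.80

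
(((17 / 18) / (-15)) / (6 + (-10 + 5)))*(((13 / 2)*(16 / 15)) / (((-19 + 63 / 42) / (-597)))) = -351832 / 23625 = -14.89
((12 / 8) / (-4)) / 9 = -1 / 24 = -0.04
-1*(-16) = 16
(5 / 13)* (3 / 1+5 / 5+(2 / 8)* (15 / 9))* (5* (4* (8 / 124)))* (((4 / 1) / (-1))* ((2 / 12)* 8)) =-42400 / 3627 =-11.69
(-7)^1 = -7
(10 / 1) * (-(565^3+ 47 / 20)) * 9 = -16232591461.50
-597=-597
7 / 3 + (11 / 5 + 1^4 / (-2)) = 121 / 30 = 4.03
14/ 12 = 7/ 6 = 1.17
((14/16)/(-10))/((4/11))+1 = 243/320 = 0.76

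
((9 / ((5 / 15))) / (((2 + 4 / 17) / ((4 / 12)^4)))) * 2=17 / 57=0.30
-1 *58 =-58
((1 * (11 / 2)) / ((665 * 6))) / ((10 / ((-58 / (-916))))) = 319 / 36548400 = 0.00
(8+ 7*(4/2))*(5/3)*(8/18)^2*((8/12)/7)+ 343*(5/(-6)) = -2910175/10206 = -285.14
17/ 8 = 2.12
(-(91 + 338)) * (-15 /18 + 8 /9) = -143 /6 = -23.83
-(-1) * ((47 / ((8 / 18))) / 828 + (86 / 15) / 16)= 2683 / 5520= 0.49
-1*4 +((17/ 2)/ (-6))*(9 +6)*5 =-110.25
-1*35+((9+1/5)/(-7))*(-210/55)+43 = 716/55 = 13.02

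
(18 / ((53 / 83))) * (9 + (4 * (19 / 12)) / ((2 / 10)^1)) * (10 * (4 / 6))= 405040 / 53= 7642.26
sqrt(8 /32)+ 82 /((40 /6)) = 64 /5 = 12.80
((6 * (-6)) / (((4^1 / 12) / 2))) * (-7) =1512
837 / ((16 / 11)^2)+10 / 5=101789 / 256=397.61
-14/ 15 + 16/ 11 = 86/ 165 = 0.52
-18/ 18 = -1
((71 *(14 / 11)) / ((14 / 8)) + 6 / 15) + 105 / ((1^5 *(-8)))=17121 / 440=38.91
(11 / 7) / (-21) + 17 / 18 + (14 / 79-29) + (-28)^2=52679831 / 69678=756.05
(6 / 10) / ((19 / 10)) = 6 / 19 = 0.32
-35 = -35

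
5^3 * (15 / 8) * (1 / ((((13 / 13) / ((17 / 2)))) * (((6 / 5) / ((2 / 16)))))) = 53125 / 256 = 207.52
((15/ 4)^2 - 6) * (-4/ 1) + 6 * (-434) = -2636.25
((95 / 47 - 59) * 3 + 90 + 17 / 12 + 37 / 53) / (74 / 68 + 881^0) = -40054193 / 1061166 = -37.75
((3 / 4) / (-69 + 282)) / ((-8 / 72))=-9 / 284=-0.03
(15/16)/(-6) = -0.16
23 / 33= 0.70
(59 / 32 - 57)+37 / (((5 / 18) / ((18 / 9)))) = 33799 / 160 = 211.24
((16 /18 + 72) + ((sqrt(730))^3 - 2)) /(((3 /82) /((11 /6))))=287738 /81 + 329230 * sqrt(730) /9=991919.52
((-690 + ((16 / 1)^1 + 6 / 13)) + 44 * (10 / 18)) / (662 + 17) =-75944 / 79443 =-0.96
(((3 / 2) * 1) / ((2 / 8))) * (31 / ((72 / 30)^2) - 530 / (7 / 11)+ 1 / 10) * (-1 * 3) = 4169971 / 280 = 14892.75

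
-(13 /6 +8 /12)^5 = -1419857 /7776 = -182.59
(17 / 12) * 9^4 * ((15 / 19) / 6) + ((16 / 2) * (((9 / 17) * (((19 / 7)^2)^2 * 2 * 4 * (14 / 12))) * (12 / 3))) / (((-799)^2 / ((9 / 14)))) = 4844014312924791 / 3960757269784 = 1223.00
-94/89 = -1.06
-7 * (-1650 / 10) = 1155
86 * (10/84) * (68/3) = 14620/63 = 232.06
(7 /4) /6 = 7 /24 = 0.29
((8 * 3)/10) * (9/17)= 108/85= 1.27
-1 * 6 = -6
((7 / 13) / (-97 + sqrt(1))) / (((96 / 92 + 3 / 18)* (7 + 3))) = -0.00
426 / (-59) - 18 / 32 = -7347 / 944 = -7.78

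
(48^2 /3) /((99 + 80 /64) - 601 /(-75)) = 7.09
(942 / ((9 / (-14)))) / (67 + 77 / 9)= -3297 / 170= -19.39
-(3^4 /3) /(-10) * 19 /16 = 513 /160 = 3.21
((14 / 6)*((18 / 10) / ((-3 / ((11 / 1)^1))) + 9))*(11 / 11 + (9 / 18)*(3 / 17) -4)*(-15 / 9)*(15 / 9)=770 / 17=45.29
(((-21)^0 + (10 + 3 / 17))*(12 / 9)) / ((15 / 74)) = 11248 / 153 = 73.52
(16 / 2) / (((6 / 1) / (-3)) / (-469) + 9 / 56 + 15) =30016 / 56899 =0.53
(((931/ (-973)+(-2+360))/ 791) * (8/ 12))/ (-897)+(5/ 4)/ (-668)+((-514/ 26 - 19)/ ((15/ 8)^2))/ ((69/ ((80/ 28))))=-26285943923/ 57287826960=-0.46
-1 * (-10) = 10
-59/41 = -1.44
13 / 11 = 1.18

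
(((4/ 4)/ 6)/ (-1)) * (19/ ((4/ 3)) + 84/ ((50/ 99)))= -6019/ 200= -30.10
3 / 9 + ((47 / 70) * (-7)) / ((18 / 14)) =-299 / 90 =-3.32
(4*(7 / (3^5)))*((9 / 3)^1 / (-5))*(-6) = 56 / 135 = 0.41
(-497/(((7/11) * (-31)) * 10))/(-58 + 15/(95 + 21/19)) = -713053/16371565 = -0.04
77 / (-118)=-77 / 118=-0.65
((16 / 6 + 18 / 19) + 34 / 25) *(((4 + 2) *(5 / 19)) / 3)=14176 / 5415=2.62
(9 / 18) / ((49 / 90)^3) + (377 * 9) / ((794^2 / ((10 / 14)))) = 230079052755 / 74170164964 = 3.10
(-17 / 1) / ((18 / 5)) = -85 / 18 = -4.72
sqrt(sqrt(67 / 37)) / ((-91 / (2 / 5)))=-0.01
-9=-9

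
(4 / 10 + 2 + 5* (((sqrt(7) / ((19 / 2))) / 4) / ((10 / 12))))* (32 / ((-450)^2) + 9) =25.36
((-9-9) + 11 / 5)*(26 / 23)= -17.86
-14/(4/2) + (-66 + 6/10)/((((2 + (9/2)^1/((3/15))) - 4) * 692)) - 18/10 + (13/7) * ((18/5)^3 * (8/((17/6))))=49767317023/211016750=235.85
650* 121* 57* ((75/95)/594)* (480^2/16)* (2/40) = 4290000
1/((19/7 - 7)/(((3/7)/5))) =-1/50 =-0.02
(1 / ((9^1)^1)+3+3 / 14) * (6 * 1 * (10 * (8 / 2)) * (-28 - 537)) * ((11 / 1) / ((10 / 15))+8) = -11047633.33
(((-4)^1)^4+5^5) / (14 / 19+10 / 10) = 21413 / 11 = 1946.64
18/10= 1.80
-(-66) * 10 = 660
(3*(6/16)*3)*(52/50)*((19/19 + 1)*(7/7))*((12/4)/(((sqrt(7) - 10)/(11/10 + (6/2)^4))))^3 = -23502927350331/148955000 - 59631394186377*sqrt(7)/1489550000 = -263703.21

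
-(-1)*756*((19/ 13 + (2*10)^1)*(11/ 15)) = 11898.28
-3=-3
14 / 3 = 4.67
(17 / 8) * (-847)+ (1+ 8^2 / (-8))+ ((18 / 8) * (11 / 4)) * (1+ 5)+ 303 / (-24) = -14259 / 8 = -1782.38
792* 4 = 3168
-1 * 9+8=-1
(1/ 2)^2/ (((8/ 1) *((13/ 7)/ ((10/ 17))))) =35/ 3536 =0.01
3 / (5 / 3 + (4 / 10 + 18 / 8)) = 0.69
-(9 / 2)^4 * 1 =-410.06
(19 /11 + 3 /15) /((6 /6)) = 106 /55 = 1.93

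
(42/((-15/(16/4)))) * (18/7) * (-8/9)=128/5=25.60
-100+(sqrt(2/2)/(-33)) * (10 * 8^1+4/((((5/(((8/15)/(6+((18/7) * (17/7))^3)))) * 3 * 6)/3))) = -11163574368692/108993468375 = -102.42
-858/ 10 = -429/ 5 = -85.80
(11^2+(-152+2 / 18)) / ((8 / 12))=-139 / 3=-46.33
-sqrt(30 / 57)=-sqrt(190) / 19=-0.73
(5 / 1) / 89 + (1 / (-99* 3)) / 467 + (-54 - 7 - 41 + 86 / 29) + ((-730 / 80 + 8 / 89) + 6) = -102.01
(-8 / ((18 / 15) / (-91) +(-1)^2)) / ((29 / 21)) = -76440 / 13021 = -5.87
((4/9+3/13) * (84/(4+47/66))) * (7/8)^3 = 2086469/258752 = 8.06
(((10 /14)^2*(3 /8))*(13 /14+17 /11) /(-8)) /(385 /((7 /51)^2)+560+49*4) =-3175 /1137195136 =-0.00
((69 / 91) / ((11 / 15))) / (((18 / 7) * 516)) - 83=-12248693 / 147576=-83.00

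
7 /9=0.78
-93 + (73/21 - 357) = -9377/21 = -446.52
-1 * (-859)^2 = -737881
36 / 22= 18 / 11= 1.64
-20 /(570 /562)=-1124 /57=-19.72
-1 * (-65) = 65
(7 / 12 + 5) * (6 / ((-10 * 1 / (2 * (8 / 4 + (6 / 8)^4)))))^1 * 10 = -39731 / 256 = -155.20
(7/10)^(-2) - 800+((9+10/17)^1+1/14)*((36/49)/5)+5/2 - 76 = -50732021/58310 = -870.04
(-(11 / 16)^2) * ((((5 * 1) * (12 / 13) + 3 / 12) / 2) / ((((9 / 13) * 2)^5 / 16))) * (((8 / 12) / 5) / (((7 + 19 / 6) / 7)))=-6120365251 / 18442183680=-0.33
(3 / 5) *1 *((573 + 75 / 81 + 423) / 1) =26917 / 45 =598.16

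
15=15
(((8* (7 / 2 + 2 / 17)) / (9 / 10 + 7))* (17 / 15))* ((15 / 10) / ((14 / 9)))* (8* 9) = 159408 / 553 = 288.26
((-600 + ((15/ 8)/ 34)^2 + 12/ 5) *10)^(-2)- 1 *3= -146606637405931403/ 48868879591446489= -3.00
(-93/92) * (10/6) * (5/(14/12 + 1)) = -2325/598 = -3.89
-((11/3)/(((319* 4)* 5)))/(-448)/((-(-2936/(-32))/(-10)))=1/7152096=0.00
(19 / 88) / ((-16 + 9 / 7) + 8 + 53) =133 / 28512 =0.00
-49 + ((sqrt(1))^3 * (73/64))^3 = -12456039/262144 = -47.52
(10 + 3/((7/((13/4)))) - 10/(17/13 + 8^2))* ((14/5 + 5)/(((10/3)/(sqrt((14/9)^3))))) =3473483* sqrt(14)/254700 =51.03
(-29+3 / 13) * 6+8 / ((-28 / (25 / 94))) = -738601 / 4277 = -172.69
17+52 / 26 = 19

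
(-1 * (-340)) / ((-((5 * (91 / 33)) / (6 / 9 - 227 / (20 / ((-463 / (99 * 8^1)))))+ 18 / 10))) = -2160700 / 23439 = -92.18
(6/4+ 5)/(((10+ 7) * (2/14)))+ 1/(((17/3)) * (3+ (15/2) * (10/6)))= 2833/1054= 2.69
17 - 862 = -845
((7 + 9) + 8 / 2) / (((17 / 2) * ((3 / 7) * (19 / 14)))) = 3920 / 969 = 4.05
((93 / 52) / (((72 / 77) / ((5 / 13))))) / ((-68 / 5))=-59675 / 1103232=-0.05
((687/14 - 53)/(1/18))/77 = -45/49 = -0.92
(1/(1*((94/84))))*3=126/47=2.68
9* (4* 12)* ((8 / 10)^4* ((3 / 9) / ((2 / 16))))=294912 / 625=471.86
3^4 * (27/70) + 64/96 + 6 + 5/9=24233/630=38.47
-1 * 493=-493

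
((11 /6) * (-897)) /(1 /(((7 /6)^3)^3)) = -132723013423 /20155392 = -6584.99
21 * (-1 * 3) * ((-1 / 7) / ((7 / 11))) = 99 / 7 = 14.14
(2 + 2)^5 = 1024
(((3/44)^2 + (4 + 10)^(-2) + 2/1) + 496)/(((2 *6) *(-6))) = -47243197/6830208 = -6.92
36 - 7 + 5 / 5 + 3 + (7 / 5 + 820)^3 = 69274617168 / 125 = 554196937.34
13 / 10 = 1.30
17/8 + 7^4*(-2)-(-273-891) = -29087/8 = -3635.88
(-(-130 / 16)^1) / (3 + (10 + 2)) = 13 / 24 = 0.54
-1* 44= -44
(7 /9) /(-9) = -7 /81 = -0.09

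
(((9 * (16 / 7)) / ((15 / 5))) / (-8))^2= 36 / 49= 0.73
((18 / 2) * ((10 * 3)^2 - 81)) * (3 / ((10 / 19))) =420147 / 10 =42014.70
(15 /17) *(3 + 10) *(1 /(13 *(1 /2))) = 30 /17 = 1.76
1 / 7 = 0.14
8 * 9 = 72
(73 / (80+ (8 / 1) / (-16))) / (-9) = -146 / 1431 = -0.10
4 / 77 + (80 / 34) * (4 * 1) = 12388 / 1309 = 9.46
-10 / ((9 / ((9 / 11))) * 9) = -10 / 99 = -0.10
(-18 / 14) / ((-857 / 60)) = 540 / 5999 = 0.09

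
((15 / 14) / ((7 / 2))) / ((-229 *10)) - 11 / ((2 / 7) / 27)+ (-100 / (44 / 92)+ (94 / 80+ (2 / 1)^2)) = -6139043423 / 4937240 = -1243.42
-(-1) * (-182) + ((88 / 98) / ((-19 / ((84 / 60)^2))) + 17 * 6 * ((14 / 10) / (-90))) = -261743 / 1425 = -183.68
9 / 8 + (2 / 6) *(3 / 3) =35 / 24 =1.46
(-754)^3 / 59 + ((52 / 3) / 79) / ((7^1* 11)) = -7822635753868 / 1076691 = -7265441.76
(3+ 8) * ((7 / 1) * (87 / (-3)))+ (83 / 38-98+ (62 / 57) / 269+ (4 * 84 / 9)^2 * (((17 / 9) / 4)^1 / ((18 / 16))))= -1743.77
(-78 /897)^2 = 4 /529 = 0.01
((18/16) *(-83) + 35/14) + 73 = -143/8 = -17.88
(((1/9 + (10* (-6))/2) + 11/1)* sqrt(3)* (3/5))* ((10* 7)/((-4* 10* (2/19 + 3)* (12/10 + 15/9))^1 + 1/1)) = 45220* sqrt(3)/20239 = 3.87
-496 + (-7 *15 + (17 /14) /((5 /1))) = -42053 /70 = -600.76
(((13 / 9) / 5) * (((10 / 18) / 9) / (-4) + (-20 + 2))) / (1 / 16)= -303524 / 3645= -83.27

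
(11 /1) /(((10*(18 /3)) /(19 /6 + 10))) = 869 /360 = 2.41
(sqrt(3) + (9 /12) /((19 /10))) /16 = 15 /608 + sqrt(3) /16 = 0.13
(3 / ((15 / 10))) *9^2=162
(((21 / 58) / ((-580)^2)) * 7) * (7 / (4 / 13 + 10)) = 13377 / 2614500800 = 0.00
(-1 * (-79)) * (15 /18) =395 /6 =65.83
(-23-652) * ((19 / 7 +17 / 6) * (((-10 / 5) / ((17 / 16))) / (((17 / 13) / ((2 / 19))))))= 21808800 / 38437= 567.39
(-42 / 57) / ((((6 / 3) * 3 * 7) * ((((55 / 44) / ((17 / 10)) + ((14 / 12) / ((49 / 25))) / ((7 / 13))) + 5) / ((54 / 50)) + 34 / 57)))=-22491 / 8884819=-0.00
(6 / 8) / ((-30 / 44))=-11 / 10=-1.10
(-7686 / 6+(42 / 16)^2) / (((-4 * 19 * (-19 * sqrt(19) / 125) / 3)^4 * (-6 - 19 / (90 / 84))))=0.00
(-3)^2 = 9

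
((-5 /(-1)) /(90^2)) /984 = 1 /1594080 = 0.00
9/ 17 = 0.53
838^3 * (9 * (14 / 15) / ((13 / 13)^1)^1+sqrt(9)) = 33543386904 / 5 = 6708677380.80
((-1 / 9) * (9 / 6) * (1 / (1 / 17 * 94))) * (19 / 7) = -323 / 3948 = -0.08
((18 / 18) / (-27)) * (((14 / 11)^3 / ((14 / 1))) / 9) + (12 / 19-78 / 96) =-17848399 / 98323632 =-0.18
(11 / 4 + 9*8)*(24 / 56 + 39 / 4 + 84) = 788463 / 112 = 7039.85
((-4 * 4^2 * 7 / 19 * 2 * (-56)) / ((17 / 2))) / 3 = 100352 / 969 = 103.56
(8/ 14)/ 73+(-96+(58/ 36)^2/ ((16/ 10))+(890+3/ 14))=1054105475/ 1324512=795.84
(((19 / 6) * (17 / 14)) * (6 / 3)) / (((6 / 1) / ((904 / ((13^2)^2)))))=72998 / 1799343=0.04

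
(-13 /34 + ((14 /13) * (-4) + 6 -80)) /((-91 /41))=1426021 /40222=35.45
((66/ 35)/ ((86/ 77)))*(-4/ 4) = -363/ 215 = -1.69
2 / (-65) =-2 / 65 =-0.03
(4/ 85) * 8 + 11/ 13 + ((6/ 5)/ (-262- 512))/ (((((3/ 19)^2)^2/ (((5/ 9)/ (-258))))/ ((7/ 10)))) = 65759092343/ 53620297380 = 1.23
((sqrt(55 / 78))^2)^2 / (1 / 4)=3025 / 1521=1.99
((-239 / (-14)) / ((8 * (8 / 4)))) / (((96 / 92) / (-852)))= -390287 / 448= -871.18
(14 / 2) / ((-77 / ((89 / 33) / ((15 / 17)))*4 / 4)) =-1513 / 5445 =-0.28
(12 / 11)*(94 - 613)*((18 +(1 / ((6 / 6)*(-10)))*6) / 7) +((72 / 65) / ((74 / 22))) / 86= -11206763496 / 7962955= -1407.36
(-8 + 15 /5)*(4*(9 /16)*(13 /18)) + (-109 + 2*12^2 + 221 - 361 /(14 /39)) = -613.77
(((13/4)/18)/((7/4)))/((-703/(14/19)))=-13/120213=-0.00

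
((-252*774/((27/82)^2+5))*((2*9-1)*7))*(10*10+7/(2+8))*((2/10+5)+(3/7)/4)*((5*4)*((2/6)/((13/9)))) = -3574617942714768/318955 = -11207279844.22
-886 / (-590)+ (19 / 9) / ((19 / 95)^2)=144112 / 2655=54.28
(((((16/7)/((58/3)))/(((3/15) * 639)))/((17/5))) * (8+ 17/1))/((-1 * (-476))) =1250/87472497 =0.00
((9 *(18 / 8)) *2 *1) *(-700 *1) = -28350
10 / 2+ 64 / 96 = 17 / 3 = 5.67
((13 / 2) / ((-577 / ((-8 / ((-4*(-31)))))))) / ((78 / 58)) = 29 / 53661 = 0.00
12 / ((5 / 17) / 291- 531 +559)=59364 / 138521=0.43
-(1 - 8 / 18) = -5 / 9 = -0.56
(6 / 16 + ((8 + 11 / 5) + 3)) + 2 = 623 / 40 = 15.58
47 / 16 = 2.94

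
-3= -3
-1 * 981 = -981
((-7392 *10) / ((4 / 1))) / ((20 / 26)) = -24024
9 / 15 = 3 / 5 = 0.60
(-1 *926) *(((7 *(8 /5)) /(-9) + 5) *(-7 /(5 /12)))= 4381832 /75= 58424.43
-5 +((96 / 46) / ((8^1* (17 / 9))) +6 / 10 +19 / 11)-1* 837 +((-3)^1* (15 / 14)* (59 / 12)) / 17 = -840.46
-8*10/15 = -16/3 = -5.33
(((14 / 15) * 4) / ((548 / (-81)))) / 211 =-378 / 144535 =-0.00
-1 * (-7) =7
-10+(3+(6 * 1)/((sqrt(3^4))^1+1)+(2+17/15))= -49/15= -3.27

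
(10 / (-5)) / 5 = -2 / 5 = -0.40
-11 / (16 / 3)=-2.06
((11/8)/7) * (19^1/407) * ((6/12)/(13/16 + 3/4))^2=152/161875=0.00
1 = 1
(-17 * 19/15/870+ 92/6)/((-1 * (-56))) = 199777/730800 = 0.27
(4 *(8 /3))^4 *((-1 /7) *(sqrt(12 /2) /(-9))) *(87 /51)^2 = 881852416 *sqrt(6) /1474767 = 1464.70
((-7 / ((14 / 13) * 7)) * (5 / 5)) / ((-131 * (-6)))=-0.00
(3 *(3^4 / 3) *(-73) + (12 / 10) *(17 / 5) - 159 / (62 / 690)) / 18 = -991798 / 2325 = -426.58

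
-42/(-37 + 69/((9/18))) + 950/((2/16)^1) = 767558/101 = 7599.58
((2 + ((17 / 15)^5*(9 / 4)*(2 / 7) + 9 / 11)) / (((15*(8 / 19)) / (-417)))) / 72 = -137958384457 / 37422000000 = -3.69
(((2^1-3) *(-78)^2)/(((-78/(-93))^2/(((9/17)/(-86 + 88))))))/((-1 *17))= 77841/578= 134.67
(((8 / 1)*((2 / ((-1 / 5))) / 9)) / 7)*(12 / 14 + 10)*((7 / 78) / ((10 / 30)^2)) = -3040 / 273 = -11.14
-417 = -417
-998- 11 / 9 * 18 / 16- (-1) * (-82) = -8651 / 8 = -1081.38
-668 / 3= -222.67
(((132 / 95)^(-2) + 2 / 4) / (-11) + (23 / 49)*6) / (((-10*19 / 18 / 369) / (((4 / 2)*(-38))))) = 9439211511 / 1304380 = 7236.55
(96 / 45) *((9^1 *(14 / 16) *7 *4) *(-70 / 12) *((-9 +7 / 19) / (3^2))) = 450016 / 171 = 2631.67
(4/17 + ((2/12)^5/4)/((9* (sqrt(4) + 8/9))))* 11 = 35583163/13747968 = 2.59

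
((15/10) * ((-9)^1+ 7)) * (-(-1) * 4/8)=-3/2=-1.50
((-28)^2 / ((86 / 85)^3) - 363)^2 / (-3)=-981143422057681 / 18964089147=-51736.91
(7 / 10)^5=16807 / 100000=0.17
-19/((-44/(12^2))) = 684/11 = 62.18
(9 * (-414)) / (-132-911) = 3726 / 1043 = 3.57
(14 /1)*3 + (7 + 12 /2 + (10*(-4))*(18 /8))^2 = 5971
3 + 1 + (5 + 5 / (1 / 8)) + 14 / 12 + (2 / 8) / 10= 6023 / 120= 50.19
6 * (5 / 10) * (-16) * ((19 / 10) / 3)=-152 / 5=-30.40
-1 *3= -3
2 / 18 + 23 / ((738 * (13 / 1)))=121 / 1066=0.11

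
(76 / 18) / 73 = 38 / 657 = 0.06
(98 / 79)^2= 9604 / 6241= 1.54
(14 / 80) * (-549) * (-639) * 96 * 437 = 12877570188 / 5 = 2575514037.60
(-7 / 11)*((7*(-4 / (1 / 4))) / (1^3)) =784 / 11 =71.27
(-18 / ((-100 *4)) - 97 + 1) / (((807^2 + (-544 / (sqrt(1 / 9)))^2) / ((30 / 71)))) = -6397 / 522981740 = -0.00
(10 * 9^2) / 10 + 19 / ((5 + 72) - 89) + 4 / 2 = 977 / 12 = 81.42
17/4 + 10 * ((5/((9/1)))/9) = 1577/324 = 4.87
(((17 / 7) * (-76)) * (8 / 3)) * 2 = -20672 / 21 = -984.38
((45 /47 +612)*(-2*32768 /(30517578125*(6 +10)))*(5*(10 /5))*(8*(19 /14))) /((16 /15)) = -3363047424 /401611328125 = -0.01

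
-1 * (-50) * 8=400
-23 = -23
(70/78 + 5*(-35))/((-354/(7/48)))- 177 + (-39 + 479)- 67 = 64967189/331344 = 196.07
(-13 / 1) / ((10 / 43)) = -559 / 10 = -55.90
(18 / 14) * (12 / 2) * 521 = 28134 / 7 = 4019.14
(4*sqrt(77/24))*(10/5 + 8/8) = sqrt(462) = 21.49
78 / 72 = 13 / 12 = 1.08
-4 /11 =-0.36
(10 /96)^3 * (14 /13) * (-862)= -377125 /359424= -1.05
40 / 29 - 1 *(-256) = 7464 / 29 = 257.38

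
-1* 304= -304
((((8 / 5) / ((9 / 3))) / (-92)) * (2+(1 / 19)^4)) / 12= -86881 / 89921490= -0.00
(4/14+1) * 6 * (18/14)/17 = 486/833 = 0.58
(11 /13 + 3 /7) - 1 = 25 /91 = 0.27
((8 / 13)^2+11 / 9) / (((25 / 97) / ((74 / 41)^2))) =258680764 / 12784005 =20.23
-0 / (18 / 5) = 0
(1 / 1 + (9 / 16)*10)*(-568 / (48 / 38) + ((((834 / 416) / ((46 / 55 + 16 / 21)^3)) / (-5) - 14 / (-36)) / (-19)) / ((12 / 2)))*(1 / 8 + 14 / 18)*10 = -799861552355991901525 / 29740955780210688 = -26894.28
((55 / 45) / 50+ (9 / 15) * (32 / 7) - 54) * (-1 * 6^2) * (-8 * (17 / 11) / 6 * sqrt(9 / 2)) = -10974044 * sqrt(2) / 1925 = -8062.15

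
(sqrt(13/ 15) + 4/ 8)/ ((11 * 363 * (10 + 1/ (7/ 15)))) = 7/ 678810 + 7 * sqrt(195)/ 5091075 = 0.00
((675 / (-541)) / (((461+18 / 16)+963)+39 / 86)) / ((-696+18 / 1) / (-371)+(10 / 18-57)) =55379700 / 3455912020171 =0.00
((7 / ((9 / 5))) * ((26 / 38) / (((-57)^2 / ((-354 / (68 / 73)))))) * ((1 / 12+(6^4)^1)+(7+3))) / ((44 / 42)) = -214999001035 / 554097456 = -388.02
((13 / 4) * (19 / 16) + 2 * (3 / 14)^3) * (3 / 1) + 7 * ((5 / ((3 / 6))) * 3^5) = 373658979 / 21952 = 17021.64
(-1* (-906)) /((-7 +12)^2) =906 /25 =36.24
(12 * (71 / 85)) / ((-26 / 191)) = -81366 / 1105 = -73.63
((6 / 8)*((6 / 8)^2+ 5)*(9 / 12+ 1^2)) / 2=1869 / 512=3.65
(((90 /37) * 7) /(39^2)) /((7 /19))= 190 /6253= 0.03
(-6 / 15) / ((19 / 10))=-4 / 19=-0.21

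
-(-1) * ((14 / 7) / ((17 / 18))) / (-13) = -36 / 221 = -0.16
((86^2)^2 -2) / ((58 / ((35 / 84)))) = 136752035 / 348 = 392965.62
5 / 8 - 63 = -499 / 8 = -62.38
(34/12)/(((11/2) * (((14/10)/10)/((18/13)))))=5100/1001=5.09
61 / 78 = 0.78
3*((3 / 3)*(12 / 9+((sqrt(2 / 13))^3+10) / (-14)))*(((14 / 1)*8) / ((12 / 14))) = 240.98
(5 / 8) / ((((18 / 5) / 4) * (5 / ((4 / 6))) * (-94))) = -5 / 5076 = -0.00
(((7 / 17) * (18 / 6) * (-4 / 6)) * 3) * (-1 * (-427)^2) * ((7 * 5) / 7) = 38289090 / 17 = 2252299.41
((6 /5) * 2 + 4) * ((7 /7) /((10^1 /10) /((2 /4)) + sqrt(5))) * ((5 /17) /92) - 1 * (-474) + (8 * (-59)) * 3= -368338 /391 + 8 * sqrt(5) /391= -942.00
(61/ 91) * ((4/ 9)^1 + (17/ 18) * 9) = 1403/ 234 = 6.00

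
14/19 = 0.74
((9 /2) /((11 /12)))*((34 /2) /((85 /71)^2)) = 272214 /4675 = 58.23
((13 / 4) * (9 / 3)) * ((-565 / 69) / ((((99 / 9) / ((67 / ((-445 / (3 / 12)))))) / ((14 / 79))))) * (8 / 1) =688961 / 1778843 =0.39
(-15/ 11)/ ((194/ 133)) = -1995/ 2134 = -0.93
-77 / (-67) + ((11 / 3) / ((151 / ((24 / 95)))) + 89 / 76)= 8943909 / 3844460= 2.33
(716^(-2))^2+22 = 5781955835393 / 262816174336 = 22.00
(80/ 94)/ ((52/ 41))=0.67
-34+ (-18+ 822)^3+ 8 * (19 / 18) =4677465946 / 9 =519718438.44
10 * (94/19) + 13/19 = 50.16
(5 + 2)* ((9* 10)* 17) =10710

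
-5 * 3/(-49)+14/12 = 433/294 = 1.47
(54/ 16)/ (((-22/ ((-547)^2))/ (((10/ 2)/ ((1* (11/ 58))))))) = -1171403235/ 968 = -1210127.31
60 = 60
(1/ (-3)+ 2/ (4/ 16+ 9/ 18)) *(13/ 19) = 91/ 57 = 1.60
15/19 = 0.79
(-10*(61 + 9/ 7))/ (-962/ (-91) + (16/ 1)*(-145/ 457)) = -996260/ 8789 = -113.35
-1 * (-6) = 6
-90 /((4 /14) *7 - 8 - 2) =45 /4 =11.25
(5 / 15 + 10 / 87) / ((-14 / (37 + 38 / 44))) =-1547 / 1276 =-1.21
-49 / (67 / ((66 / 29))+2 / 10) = -16170 / 9781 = -1.65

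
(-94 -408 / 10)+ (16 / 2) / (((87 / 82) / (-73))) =-298078 / 435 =-685.24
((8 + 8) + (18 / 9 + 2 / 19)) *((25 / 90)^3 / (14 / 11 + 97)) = 59125 / 14972931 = 0.00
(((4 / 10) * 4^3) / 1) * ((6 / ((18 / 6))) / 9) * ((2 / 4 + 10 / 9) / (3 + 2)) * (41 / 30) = 76096 / 30375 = 2.51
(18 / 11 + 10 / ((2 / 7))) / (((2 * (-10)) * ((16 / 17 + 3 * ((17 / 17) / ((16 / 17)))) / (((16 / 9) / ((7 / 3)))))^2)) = -1908195328 / 30588683895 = -0.06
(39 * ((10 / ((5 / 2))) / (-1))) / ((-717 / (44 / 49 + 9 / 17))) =61828 / 199087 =0.31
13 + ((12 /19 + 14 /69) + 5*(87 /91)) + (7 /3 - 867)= -100934846 /119301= -846.05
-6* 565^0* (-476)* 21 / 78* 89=889644 / 13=68434.15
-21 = -21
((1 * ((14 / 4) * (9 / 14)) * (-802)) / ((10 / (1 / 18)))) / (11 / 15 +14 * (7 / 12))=-401 / 356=-1.13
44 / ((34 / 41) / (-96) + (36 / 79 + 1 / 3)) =2280256 / 40443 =56.38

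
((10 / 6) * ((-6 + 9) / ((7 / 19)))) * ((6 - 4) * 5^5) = 593750 / 7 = 84821.43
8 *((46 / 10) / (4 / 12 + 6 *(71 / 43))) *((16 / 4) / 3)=31648 / 6605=4.79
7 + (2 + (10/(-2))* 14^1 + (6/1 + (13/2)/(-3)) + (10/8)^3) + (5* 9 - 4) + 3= -2153/192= -11.21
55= 55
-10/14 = -5/7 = -0.71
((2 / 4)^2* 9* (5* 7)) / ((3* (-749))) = -15 / 428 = -0.04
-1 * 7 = -7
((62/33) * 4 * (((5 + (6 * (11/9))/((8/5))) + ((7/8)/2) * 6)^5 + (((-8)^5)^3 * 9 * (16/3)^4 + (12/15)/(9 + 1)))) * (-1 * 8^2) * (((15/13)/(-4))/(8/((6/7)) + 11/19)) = -30039917670798589592555919703/8376825600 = -3586074141354762070.32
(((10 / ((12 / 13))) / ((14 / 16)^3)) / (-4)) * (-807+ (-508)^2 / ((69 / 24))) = -8511156160 / 23667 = -359621.25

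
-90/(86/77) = -3465/43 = -80.58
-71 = -71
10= 10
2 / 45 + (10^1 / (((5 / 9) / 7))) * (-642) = -3640138 / 45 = -80891.96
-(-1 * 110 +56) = 54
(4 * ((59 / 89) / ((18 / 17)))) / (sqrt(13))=2006 * sqrt(13) / 10413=0.69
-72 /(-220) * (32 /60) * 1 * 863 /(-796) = -10356 /54725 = -0.19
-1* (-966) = 966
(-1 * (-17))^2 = 289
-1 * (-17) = 17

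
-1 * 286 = -286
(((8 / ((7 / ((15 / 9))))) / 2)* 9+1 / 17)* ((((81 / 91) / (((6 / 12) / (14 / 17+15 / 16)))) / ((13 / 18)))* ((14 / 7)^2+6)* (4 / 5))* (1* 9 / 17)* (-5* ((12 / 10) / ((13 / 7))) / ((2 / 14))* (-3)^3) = 80441035524 / 830297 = 96882.24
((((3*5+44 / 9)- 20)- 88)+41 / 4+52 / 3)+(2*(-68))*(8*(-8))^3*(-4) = -5133830275 / 36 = -142606396.53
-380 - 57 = -437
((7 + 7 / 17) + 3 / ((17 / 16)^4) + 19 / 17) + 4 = 1243077 / 83521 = 14.88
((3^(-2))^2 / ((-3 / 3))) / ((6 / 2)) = -1 / 243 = -0.00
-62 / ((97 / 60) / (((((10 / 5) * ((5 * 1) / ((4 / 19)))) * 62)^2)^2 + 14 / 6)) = -279823469060333680 / 97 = -2884778031549831.75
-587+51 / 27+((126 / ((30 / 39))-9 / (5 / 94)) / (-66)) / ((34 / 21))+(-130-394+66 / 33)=-37263659 / 33660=-1107.06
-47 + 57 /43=-1964 /43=-45.67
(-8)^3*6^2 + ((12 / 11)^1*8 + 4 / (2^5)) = -1621237 / 88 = -18423.15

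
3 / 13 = 0.23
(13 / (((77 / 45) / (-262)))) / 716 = -76635 / 27566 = -2.78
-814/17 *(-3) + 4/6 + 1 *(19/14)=104009/714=145.67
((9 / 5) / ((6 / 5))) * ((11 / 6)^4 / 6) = 14641 / 5184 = 2.82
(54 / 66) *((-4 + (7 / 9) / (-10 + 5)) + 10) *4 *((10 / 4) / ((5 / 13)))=6838 / 55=124.33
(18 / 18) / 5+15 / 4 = 79 / 20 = 3.95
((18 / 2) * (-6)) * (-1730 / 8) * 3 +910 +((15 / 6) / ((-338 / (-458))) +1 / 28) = 170096109 / 4732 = 35945.92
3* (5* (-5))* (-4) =300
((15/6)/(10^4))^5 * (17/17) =1/1024000000000000000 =0.00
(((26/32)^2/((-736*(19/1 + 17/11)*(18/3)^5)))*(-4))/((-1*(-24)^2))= -0.00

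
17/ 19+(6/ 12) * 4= 55/ 19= 2.89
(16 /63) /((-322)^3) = -2 /262916703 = -0.00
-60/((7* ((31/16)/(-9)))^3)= 179159040/10218313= 17.53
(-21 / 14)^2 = 9 / 4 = 2.25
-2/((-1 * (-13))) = -0.15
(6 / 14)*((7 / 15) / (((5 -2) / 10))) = 2 / 3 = 0.67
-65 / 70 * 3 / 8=-39 / 112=-0.35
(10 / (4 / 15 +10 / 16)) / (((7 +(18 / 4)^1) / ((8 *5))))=96000 / 2461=39.01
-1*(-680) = 680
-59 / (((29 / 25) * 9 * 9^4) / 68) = -100300 / 1712421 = -0.06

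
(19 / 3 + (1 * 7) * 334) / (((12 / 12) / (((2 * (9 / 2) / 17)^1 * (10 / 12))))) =35165 / 34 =1034.26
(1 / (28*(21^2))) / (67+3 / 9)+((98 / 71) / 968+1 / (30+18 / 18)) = 7458834935 / 221427801672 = 0.03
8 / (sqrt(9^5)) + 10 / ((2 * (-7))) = -1159 / 1701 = -0.68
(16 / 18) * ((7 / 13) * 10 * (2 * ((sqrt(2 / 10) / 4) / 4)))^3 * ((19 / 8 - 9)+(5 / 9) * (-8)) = -1366855 * sqrt(5) / 11389248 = -0.27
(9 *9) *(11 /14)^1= 891 /14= 63.64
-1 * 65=-65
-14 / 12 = -7 / 6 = -1.17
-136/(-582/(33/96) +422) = 748/6991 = 0.11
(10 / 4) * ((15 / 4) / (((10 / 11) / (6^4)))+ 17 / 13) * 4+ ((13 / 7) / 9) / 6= 262766869 / 4914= 53473.11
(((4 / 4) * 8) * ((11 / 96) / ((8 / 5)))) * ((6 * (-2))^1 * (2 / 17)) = -55 / 68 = -0.81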